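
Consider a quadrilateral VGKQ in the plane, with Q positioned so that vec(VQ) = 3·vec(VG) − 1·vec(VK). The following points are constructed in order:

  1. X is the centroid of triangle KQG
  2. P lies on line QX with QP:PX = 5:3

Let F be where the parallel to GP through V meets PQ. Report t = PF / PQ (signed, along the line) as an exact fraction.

Set V = (0, 0), G = (1, 0), K = (0, 1), Q = (3, -1); any affine frame gives the same invariant.
1. X is the centroid of triangle KQG ⇒ X = (4/3, 0)
2. P lies on line QX with QP:PX = 5:3 ⇒ P = (47/24, -3/8)
through V parallel to GP: direction (23/24, -3/8); meets PQ at F = (23/6, -3/2)
F = P + t·(Q−P) with t = 9/5

t = 9/5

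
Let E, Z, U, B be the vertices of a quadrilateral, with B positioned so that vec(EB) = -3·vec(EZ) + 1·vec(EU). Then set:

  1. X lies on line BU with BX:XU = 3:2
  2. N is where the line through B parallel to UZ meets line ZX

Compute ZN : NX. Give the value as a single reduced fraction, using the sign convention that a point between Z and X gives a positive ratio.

Work in coordinates with E = (0, 0), Z = (1, 0), U = (0, 1), B = (-3, 1).
1. X lies on line BU with BX:XU = 3:2 ⇒ X = (-6/5, 1)
2. N is where the line through B parallel to UZ meets line ZX ⇒ N = (-9/2, 5/2)
N = Z + t·(X−Z) with t = 5/2, so ZN:NX = t:(1−t) = 5/2:-3/2

ZN:NX = -5/3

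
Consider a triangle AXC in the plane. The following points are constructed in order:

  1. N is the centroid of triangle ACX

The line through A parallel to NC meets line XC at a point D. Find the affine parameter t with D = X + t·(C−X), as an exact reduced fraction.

t = 2

Work in coordinates with A = (0, 0), X = (1, 0), C = (0, 1).
1. N is the centroid of triangle ACX ⇒ N = (1/3, 1/3)
through A parallel to NC: direction (-1/3, 2/3); meets XC at D = (-1, 2)
D = X + t·(C−X) with t = 2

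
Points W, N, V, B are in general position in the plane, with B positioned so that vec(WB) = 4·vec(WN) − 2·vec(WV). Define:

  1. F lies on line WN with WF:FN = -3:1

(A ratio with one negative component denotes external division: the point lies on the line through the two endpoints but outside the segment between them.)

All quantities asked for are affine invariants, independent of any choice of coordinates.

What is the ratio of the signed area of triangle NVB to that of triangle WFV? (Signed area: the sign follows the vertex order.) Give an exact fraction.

[NVB]:[WFV] = -2/3

Set W = (0, 0), N = (1, 0), V = (0, 1), B = (4, -2); any affine frame gives the same invariant.
1. F lies on line WN with WF:FN = -3:1 ⇒ F = (3/2, 0)
2·[NVB] = -1, 2·[WFV] = 3/2
[NVB]:[WFV] = -1:3/2 = -2/3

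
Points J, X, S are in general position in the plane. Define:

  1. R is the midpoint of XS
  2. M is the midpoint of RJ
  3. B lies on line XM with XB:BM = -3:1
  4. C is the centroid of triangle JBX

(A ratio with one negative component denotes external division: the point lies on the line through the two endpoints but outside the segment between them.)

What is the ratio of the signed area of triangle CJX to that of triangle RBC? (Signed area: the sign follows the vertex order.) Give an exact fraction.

Set J = (0, 0), X = (1, 0), S = (0, 1); any affine frame gives the same invariant.
1. R is the midpoint of XS ⇒ R = (1/2, 1/2)
2. M is the midpoint of RJ ⇒ M = (1/4, 1/4)
3. B lies on line XM with XB:BM = -3:1 ⇒ B = (-1/8, 3/8)
4. C is the centroid of triangle JBX ⇒ C = (7/24, 1/8)
2·[CJX] = 1/8, 2·[RBC] = 5/24
[CJX]:[RBC] = 1/8:5/24 = 3/5

[CJX]:[RBC] = 3/5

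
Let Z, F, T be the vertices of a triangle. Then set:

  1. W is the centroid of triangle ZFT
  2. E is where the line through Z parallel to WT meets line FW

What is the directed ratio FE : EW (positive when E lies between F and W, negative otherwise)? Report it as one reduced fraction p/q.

FE:EW = -2

Set Z = (0, 0), F = (1, 0), T = (0, 1); any affine frame gives the same invariant.
1. W is the centroid of triangle ZFT ⇒ W = (1/3, 1/3)
2. E is where the line through Z parallel to WT meets line FW ⇒ E = (-1/3, 2/3)
E = F + t·(W−F) with t = 2, so FE:EW = t:(1−t) = 2:-1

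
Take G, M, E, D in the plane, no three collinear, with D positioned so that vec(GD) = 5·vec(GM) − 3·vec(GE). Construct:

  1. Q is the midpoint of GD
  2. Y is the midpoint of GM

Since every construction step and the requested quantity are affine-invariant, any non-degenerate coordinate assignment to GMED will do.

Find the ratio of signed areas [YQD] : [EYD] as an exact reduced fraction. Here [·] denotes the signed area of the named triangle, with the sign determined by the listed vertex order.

[YQD]:[EYD] = 1/4

Choose coordinates G = (0, 0), M = (1, 0), E = (0, 1), D = (5, -3).
1. Q is the midpoint of GD ⇒ Q = (5/2, -3/2)
2. Y is the midpoint of GM ⇒ Y = (1/2, 0)
2·[YQD] = 3/4, 2·[EYD] = 3
[YQD]:[EYD] = 3/4:3 = 1/4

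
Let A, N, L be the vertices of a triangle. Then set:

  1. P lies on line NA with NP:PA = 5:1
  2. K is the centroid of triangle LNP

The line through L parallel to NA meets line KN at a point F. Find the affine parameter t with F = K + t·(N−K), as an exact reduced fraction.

Work in coordinates with A = (0, 0), N = (1, 0), L = (0, 1).
1. P lies on line NA with NP:PA = 5:1 ⇒ P = (1/6, 0)
2. K is the centroid of triangle LNP ⇒ K = (7/18, 1/3)
through L parallel to NA: direction (-1, 0); meets KN at F = (-5/6, 1)
F = K + t·(N−K) with t = -2

t = -2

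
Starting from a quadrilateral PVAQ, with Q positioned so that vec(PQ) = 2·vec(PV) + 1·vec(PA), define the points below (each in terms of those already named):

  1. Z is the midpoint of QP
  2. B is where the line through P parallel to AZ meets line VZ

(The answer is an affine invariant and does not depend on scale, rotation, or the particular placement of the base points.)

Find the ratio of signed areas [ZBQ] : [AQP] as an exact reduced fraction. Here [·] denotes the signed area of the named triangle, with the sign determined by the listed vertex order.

Set P = (0, 0), V = (1, 0), A = (0, 1), Q = (2, 1); any affine frame gives the same invariant.
1. Z is the midpoint of QP ⇒ Z = (1, 1/2)
2. B is where the line through P parallel to AZ meets line VZ ⇒ B = (1, -1/2)
2·[ZBQ] = 1, 2·[AQP] = -2
[ZBQ]:[AQP] = 1:-2 = -1/2

[ZBQ]:[AQP] = -1/2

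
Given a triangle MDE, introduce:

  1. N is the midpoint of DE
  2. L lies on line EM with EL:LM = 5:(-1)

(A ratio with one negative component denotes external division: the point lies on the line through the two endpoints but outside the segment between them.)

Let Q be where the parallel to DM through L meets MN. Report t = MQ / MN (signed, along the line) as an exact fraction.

t = -1/2

Assign M = (0, 0), D = (1, 0), E = (0, 1) — the answer is frame-independent, so this choice is without loss of generality.
1. N is the midpoint of DE ⇒ N = (1/2, 1/2)
2. L lies on line EM with EL:LM = 5:(-1) ⇒ L = (0, -1/4)
through L parallel to DM: direction (-1, 0); meets MN at Q = (-1/4, -1/4)
Q = M + t·(N−M) with t = -1/2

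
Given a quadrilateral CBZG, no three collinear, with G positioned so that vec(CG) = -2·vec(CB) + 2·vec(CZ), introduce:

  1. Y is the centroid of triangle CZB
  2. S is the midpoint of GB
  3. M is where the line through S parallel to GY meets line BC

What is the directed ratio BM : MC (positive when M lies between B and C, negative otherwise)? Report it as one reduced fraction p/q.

BM:MC = 1/9

Choose coordinates C = (0, 0), B = (1, 0), Z = (0, 1), G = (-2, 2).
1. Y is the centroid of triangle CZB ⇒ Y = (1/3, 1/3)
2. S is the midpoint of GB ⇒ S = (-1/2, 1)
3. M is where the line through S parallel to GY meets line BC ⇒ M = (9/10, 0)
M = B + t·(C−B) with t = 1/10, so BM:MC = t:(1−t) = 1/10:9/10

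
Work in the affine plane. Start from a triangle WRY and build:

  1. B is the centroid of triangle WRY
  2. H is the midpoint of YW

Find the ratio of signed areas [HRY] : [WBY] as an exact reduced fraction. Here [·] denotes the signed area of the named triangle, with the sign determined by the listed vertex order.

Work in coordinates with W = (0, 0), R = (1, 0), Y = (0, 1).
1. B is the centroid of triangle WRY ⇒ B = (1/3, 1/3)
2. H is the midpoint of YW ⇒ H = (0, 1/2)
2·[HRY] = 1/2, 2·[WBY] = 1/3
[HRY]:[WBY] = 1/2:1/3 = 3/2

[HRY]:[WBY] = 3/2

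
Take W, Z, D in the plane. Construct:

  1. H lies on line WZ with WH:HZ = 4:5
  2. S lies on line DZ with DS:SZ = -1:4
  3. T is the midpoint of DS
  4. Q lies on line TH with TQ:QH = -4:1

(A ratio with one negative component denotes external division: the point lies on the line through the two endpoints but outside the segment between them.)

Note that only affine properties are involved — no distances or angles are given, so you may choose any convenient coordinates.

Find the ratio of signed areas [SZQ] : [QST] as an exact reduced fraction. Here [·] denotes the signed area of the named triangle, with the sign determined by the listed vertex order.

Assign W = (0, 0), Z = (1, 0), D = (0, 1) — the answer is frame-independent, so this choice is without loss of generality.
1. H lies on line WZ with WH:HZ = 4:5 ⇒ H = (4/9, 0)
2. S lies on line DZ with DS:SZ = -1:4 ⇒ S = (-1/3, 4/3)
3. T is the midpoint of DS ⇒ T = (-1/6, 7/6)
4. Q lies on line TH with TQ:QH = -4:1 ⇒ Q = (35/54, -7/18)
2·[SZQ] = -80/81, 2·[QST] = -10/81
[SZQ]:[QST] = -80/81:-10/81 = 8

[SZQ]:[QST] = 8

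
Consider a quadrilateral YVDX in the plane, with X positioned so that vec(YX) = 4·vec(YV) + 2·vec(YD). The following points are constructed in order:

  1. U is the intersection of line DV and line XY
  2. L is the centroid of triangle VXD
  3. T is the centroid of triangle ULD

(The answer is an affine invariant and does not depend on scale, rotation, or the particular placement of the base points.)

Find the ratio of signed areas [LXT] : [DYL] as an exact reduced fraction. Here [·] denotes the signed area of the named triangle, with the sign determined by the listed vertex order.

Work in coordinates with Y = (0, 0), V = (1, 0), D = (0, 1), X = (4, 2).
1. U is the intersection of line DV and line XY ⇒ U = (2/3, 1/3)
2. L is the centroid of triangle VXD ⇒ L = (5/3, 1)
3. T is the centroid of triangle ULD ⇒ T = (7/9, 7/9)
2·[LXT] = 10/27, 2·[DYL] = 5/3
[LXT]:[DYL] = 10/27:5/3 = 2/9

[LXT]:[DYL] = 2/9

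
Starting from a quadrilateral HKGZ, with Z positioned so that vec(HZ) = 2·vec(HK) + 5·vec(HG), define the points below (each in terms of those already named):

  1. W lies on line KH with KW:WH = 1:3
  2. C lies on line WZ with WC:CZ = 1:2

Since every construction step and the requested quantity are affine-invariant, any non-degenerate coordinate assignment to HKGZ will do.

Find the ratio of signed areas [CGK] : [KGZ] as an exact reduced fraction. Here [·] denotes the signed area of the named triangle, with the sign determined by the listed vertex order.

[CGK]:[KGZ] = -11/36

Work in coordinates with H = (0, 0), K = (1, 0), G = (0, 1), Z = (2, 5).
1. W lies on line KH with KW:WH = 1:3 ⇒ W = (3/4, 0)
2. C lies on line WZ with WC:CZ = 1:2 ⇒ C = (7/6, 5/3)
2·[CGK] = 11/6, 2·[KGZ] = -6
[CGK]:[KGZ] = 11/6:-6 = -11/36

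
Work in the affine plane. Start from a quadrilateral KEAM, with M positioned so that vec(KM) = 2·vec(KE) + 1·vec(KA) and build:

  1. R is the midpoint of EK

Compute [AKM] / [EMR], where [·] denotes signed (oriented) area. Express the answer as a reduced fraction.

[AKM]:[EMR] = 4

Work in coordinates with K = (0, 0), E = (1, 0), A = (0, 1), M = (2, 1).
1. R is the midpoint of EK ⇒ R = (1/2, 0)
2·[AKM] = 2, 2·[EMR] = 1/2
[AKM]:[EMR] = 2:1/2 = 4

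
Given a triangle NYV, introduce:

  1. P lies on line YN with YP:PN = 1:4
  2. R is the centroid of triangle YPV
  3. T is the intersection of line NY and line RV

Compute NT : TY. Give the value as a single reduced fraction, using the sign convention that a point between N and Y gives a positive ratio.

Set N = (0, 0), Y = (1, 0), V = (0, 1); any affine frame gives the same invariant.
1. P lies on line YN with YP:PN = 1:4 ⇒ P = (4/5, 0)
2. R is the centroid of triangle YPV ⇒ R = (3/5, 1/3)
3. T is the intersection of line NY and line RV ⇒ T = (9/10, 0)
T = N + t·(Y−N) with t = 9/10, so NT:TY = t:(1−t) = 9/10:1/10

NT:TY = 9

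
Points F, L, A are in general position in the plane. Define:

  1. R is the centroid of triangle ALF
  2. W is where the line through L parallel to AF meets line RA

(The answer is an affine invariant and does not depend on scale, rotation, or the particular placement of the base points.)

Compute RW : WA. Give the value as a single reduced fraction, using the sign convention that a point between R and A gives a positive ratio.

RW:WA = -2/3

Work in coordinates with F = (0, 0), L = (1, 0), A = (0, 1).
1. R is the centroid of triangle ALF ⇒ R = (1/3, 1/3)
2. W is where the line through L parallel to AF meets line RA ⇒ W = (1, -1)
W = R + t·(A−R) with t = -2, so RW:WA = t:(1−t) = -2:3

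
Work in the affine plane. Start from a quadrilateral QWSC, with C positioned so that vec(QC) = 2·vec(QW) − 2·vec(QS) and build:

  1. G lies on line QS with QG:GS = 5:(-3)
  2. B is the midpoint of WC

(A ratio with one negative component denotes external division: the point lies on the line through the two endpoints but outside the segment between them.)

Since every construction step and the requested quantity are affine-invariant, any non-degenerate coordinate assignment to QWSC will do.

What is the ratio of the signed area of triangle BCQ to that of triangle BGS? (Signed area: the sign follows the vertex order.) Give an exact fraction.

[BCQ]:[BGS] = -4/9

Work in coordinates with Q = (0, 0), W = (1, 0), S = (0, 1), C = (2, -2).
1. G lies on line QS with QG:GS = 5:(-3) ⇒ G = (0, 5/2)
2. B is the midpoint of WC ⇒ B = (3/2, -1)
2·[BCQ] = -1, 2·[BGS] = 9/4
[BCQ]:[BGS] = -1:9/4 = -4/9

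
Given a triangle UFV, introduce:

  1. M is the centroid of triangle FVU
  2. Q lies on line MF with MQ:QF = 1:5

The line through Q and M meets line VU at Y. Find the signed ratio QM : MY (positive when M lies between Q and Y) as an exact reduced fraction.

Choose coordinates U = (0, 0), F = (1, 0), V = (0, 1).
1. M is the centroid of triangle FVU ⇒ M = (1/3, 1/3)
2. Q lies on line MF with MQ:QF = 1:5 ⇒ Q = (4/9, 5/18)
line QM meets VU at Y = (0, 1/2)
M = Q + t·(Y−Q) with t = 1/4, so QM:MY = 1/4:3/4

QM:MY = 1/3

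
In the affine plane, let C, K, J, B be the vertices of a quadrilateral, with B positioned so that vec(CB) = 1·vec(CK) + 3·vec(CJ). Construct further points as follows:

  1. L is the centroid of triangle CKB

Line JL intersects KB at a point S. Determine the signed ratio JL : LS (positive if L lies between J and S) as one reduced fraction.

Work in coordinates with C = (0, 0), K = (1, 0), J = (0, 1), B = (1, 3).
1. L is the centroid of triangle CKB ⇒ L = (2/3, 1)
line JL meets KB at S = (1, 1)
L = J + t·(S−J) with t = 2/3, so JL:LS = 2/3:1/3

JL:LS = 2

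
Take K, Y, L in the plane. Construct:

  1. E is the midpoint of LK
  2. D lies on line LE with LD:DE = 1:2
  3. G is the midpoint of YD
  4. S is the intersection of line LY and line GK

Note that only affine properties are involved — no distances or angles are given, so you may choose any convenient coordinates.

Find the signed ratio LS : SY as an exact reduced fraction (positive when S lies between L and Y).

LS:SY = 6/5

Choose coordinates K = (0, 0), Y = (1, 0), L = (0, 1).
1. E is the midpoint of LK ⇒ E = (0, 1/2)
2. D lies on line LE with LD:DE = 1:2 ⇒ D = (0, 5/6)
3. G is the midpoint of YD ⇒ G = (1/2, 5/12)
4. S is the intersection of line LY and line GK ⇒ S = (6/11, 5/11)
S = L + t·(Y−L) with t = 6/11, so LS:SY = t:(1−t) = 6/11:5/11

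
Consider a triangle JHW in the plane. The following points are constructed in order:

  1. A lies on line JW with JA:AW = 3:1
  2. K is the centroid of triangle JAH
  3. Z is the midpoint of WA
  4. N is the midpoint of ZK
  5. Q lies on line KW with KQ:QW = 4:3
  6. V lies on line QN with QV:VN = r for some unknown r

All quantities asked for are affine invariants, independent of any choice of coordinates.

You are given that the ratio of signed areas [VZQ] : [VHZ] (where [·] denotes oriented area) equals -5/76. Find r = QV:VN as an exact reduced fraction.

Set J = (0, 0), H = (1, 0), W = (0, 1); any affine frame gives the same invariant.
1. A lies on line JW with JA:AW = 3:1 ⇒ A = (0, 3/4)
2. K is the centroid of triangle JAH ⇒ K = (1/3, 1/4)
3. Z is the midpoint of WA ⇒ Z = (0, 7/8)
4. N is the midpoint of ZK ⇒ N = (1/6, 9/16)
5. Q lies on line KW with KQ:QW = 4:3 ⇒ Q = (1/7, 19/28)
6. With QV:VN = r, write λ = r/(r+1) so V = Q + λ·(N−Q); V is affine-linear in λ
Every point depending on V is an affine combination of V and λ-independent points, so each such coordinate is linear in λ; the λ² term in each signed area is a multiple of (N−Q)×(N−Q) = 0, so 2·[VZQ] and 2·[VHZ] are each linear in λ. Evaluating at λ=0 and λ=1:
  2·[VZQ] = -1/84·λ,   2·[VHZ] = 2/21·λ + 1/14
So [VZQ]:[VHZ] = (-1/84·λ) / (2/21·λ + 1/14). Setting this equal to -5/76:
  -1/84·λ = -5/76·(2/21·λ + 1/14)  ⇒  λ = 5/6
Then r = λ/(1−λ) = (5/6)/(1/6) = 5. Check: with r = 5, V = (41/252, 391/672) and [VZQ]:[VHZ] = -5/76 as required.

r = 5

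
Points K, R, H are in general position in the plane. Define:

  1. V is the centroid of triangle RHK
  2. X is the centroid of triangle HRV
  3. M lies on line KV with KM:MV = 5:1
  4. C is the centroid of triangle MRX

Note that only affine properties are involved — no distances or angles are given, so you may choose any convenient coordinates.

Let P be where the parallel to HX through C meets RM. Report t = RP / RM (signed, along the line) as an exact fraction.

Choose coordinates K = (0, 0), R = (1, 0), H = (0, 1).
1. V is the centroid of triangle RHK ⇒ V = (1/3, 1/3)
2. X is the centroid of triangle HRV ⇒ X = (4/9, 4/9)
3. M lies on line KV with KM:MV = 5:1 ⇒ M = (5/18, 5/18)
4. C is the centroid of triangle MRX ⇒ C = (31/54, 13/54)
through C parallel to HX: direction (4/9, -5/9); meets RM at P = (179/270, 7/54)
P = R + t·(M−R) with t = 7/15

t = 7/15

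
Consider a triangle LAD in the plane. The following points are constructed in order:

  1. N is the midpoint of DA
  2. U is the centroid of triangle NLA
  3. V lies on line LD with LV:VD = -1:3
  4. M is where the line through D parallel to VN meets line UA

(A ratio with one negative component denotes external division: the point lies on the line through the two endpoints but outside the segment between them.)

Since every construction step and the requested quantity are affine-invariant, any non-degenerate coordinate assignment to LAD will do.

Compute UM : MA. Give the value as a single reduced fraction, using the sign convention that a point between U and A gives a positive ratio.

UM:MA = -11/18

Choose coordinates L = (0, 0), A = (1, 0), D = (0, 1).
1. N is the midpoint of DA ⇒ N = (1/2, 1/2)
2. U is the centroid of triangle NLA ⇒ U = (1/2, 1/6)
3. V lies on line LD with LV:VD = -1:3 ⇒ V = (0, -1/2)
4. M is where the line through D parallel to VN meets line UA ⇒ M = (-2/7, 3/7)
M = U + t·(A−U) with t = -11/7, so UM:MA = t:(1−t) = -11/7:18/7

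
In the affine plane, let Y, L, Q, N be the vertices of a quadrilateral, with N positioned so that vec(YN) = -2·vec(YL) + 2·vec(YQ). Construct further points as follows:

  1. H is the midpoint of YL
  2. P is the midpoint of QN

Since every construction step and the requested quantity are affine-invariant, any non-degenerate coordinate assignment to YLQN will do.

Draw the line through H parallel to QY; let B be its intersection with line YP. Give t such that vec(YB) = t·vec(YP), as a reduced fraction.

t = -1/2

Choose coordinates Y = (0, 0), L = (1, 0), Q = (0, 1), N = (-2, 2).
1. H is the midpoint of YL ⇒ H = (1/2, 0)
2. P is the midpoint of QN ⇒ P = (-1, 3/2)
through H parallel to QY: direction (0, -1); meets YP at B = (1/2, -3/4)
B = Y + t·(P−Y) with t = -1/2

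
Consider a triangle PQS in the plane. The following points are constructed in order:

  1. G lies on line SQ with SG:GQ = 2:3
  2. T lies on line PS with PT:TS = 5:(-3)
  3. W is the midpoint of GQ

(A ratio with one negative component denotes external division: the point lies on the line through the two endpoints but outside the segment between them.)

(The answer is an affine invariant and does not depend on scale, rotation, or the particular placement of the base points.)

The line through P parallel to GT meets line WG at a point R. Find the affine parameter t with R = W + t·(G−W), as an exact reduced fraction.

Choose coordinates P = (0, 0), Q = (1, 0), S = (0, 1).
1. G lies on line SQ with SG:GQ = 2:3 ⇒ G = (2/5, 3/5)
2. T lies on line PS with PT:TS = 5:(-3) ⇒ T = (0, 5/2)
3. W is the midpoint of GQ ⇒ W = (7/10, 3/10)
through P parallel to GT: direction (-2/5, 19/10); meets WG at R = (-4/15, 19/15)
R = W + t·(G−W) with t = 29/9

t = 29/9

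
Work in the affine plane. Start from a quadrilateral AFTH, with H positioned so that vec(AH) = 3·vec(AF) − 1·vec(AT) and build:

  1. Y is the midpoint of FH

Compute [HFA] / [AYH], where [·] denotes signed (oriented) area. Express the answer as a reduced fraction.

[HFA]:[AYH] = -2

Assign A = (0, 0), F = (1, 0), T = (0, 1), H = (3, -1) — the answer is frame-independent, so this choice is without loss of generality.
1. Y is the midpoint of FH ⇒ Y = (2, -1/2)
2·[HFA] = 1, 2·[AYH] = -1/2
[HFA]:[AYH] = 1:-1/2 = -2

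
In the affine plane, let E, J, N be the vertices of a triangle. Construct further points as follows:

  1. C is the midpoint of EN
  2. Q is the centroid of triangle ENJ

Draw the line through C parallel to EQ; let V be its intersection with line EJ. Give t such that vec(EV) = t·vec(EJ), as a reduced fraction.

Assign E = (0, 0), J = (1, 0), N = (0, 1) — the answer is frame-independent, so this choice is without loss of generality.
1. C is the midpoint of EN ⇒ C = (0, 1/2)
2. Q is the centroid of triangle ENJ ⇒ Q = (1/3, 1/3)
through C parallel to EQ: direction (1/3, 1/3); meets EJ at V = (-1/2, 0)
V = E + t·(J−E) with t = -1/2

t = -1/2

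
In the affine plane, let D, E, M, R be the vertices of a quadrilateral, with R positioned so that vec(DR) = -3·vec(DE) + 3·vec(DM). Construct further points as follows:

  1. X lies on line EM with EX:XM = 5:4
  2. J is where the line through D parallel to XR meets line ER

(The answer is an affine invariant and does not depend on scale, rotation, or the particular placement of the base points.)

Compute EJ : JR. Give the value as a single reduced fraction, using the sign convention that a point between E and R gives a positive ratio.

EJ:JR = -22/27

Work in coordinates with D = (0, 0), E = (1, 0), M = (0, 1), R = (-3, 3).
1. X lies on line EM with EX:XM = 5:4 ⇒ X = (4/9, 5/9)
2. J is where the line through D parallel to XR meets line ER ⇒ J = (93/5, -66/5)
J = E + t·(R−E) with t = -22/5, so EJ:JR = t:(1−t) = -22/5:27/5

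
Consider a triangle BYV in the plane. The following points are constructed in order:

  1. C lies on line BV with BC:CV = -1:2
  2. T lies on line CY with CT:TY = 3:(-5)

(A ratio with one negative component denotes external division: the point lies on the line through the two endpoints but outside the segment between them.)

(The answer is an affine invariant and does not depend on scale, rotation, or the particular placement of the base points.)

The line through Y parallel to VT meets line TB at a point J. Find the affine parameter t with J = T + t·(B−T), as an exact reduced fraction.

Set B = (0, 0), Y = (1, 0), V = (0, 1); any affine frame gives the same invariant.
1. C lies on line BV with BC:CV = -1:2 ⇒ C = (0, -1)
2. T lies on line CY with CT:TY = 3:(-5) ⇒ T = (-3/2, -5/2)
through Y parallel to VT: direction (-3/2, -7/2); meets TB at J = (7/2, 35/6)
J = T + t·(B−T) with t = 10/3

t = 10/3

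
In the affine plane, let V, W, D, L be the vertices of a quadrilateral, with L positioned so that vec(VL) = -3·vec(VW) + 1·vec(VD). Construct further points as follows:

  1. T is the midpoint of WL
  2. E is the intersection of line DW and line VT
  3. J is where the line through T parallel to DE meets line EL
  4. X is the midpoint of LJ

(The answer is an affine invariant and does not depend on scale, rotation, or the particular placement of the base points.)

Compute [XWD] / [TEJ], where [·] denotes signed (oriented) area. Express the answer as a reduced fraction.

[XWD]:[TEJ] = -3

Work in coordinates with V = (0, 0), W = (1, 0), D = (0, 1), L = (-3, 1).
1. T is the midpoint of WL ⇒ T = (-1, 1/2)
2. E is the intersection of line DW and line VT ⇒ E = (2, -1)
3. J is where the line through T parallel to DE meets line EL ⇒ J = (-1/2, 0)
4. X is the midpoint of LJ ⇒ X = (-7/4, 1/2)
2·[XWD] = 9/4, 2·[TEJ] = -3/4
[XWD]:[TEJ] = 9/4:-3/4 = -3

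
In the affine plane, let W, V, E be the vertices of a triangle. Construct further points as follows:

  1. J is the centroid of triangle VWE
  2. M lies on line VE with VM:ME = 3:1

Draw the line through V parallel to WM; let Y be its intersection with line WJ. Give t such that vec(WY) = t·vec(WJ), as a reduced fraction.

Set W = (0, 0), V = (1, 0), E = (0, 1); any affine frame gives the same invariant.
1. J is the centroid of triangle VWE ⇒ J = (1/3, 1/3)
2. M lies on line VE with VM:ME = 3:1 ⇒ M = (1/4, 3/4)
through V parallel to WM: direction (1/4, 3/4); meets WJ at Y = (3/2, 3/2)
Y = W + t·(J−W) with t = 9/2

t = 9/2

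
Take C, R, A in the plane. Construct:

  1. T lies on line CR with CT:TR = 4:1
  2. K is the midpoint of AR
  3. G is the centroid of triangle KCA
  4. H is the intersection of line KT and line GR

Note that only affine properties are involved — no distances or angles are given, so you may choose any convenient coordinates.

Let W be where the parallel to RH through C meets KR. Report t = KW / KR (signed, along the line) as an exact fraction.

t = 4

Work in coordinates with C = (0, 0), R = (1, 0), A = (0, 1).
1. T lies on line CR with CT:TR = 4:1 ⇒ T = (4/5, 0)
2. K is the midpoint of AR ⇒ K = (1/2, 1/2)
3. G is the centroid of triangle KCA ⇒ G = (1/6, 1/2)
4. H is the intersection of line KT and line GR ⇒ H = (11/16, 3/16)
through C parallel to RH: direction (-5/16, 3/16); meets KR at W = (5/2, -3/2)
W = K + t·(R−K) with t = 4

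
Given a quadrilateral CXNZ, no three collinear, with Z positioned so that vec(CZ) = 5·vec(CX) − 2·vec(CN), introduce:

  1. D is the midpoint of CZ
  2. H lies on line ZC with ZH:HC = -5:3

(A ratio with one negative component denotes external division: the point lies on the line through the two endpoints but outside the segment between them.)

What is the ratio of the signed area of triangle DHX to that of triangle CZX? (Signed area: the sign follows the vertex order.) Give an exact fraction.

[DHX]:[CZX] = -2

Assign C = (0, 0), X = (1, 0), N = (0, 1), Z = (5, -2) — the answer is frame-independent, so this choice is without loss of generality.
1. D is the midpoint of CZ ⇒ D = (5/2, -1)
2. H lies on line ZC with ZH:HC = -5:3 ⇒ H = (-15/2, 3)
2·[DHX] = -4, 2·[CZX] = 2
[DHX]:[CZX] = -4:2 = -2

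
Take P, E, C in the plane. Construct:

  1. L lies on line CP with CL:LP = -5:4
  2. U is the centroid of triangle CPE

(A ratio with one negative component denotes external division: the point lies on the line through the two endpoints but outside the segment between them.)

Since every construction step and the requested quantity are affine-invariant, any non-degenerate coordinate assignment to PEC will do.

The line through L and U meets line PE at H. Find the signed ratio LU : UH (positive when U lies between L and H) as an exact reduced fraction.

Assign P = (0, 0), E = (1, 0), C = (0, 1) — the answer is frame-independent, so this choice is without loss of generality.
1. L lies on line CP with CL:LP = -5:4 ⇒ L = (0, -4)
2. U is the centroid of triangle CPE ⇒ U = (1/3, 1/3)
line LU meets PE at H = (4/13, 0)
U = L + t·(H−L) with t = 13/12, so LU:UH = 13/12:-1/12

LU:UH = -13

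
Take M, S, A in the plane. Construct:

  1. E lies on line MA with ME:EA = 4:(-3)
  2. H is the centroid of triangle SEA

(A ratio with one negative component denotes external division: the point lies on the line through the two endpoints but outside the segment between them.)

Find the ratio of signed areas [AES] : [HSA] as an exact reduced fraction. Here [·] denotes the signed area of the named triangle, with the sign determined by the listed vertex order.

[AES]:[HSA] = 3

Choose coordinates M = (0, 0), S = (1, 0), A = (0, 1).
1. E lies on line MA with ME:EA = 4:(-3) ⇒ E = (0, 4)
2. H is the centroid of triangle SEA ⇒ H = (1/3, 5/3)
2·[AES] = -3, 2·[HSA] = -1
[AES]:[HSA] = -3:-1 = 3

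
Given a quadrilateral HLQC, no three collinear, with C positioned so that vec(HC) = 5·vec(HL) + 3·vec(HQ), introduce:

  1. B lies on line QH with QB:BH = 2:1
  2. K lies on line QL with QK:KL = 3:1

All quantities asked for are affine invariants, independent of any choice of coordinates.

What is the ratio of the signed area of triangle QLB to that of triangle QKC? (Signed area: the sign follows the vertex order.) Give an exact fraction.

Choose coordinates H = (0, 0), L = (1, 0), Q = (0, 1), C = (5, 3).
1. B lies on line QH with QB:BH = 2:1 ⇒ B = (0, 1/3)
2. K lies on line QL with QK:KL = 3:1 ⇒ K = (3/4, 1/4)
2·[QLB] = -2/3, 2·[QKC] = 21/4
[QLB]:[QKC] = -2/3:21/4 = -8/63

[QLB]:[QKC] = -8/63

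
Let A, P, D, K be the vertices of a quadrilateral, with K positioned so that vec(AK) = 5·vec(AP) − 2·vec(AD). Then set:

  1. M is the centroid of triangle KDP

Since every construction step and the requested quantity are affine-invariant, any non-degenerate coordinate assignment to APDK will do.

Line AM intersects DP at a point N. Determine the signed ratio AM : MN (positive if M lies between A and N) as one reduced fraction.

AM:MN = -5/2

Assign A = (0, 0), P = (1, 0), D = (0, 1), K = (5, -2) — the answer is frame-independent, so this choice is without loss of generality.
1. M is the centroid of triangle KDP ⇒ M = (2, -1/3)
line AM meets DP at N = (6/5, -1/5)
M = A + t·(N−A) with t = 5/3, so AM:MN = 5/3:-2/3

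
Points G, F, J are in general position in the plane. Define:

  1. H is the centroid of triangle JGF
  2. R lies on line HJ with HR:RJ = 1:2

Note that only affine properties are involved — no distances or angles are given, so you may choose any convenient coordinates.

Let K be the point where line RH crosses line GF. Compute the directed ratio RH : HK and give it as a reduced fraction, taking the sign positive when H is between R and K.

Assign G = (0, 0), F = (1, 0), J = (0, 1) — the answer is frame-independent, so this choice is without loss of generality.
1. H is the centroid of triangle JGF ⇒ H = (1/3, 1/3)
2. R lies on line HJ with HR:RJ = 1:2 ⇒ R = (2/9, 5/9)
line RH meets GF at K = (1/2, 0)
H = R + t·(K−R) with t = 2/5, so RH:HK = 2/5:3/5

RH:HK = 2/3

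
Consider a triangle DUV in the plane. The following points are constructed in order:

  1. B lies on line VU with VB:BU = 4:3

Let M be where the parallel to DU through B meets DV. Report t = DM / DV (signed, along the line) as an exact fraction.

t = 3/7

Work in coordinates with D = (0, 0), U = (1, 0), V = (0, 1).
1. B lies on line VU with VB:BU = 4:3 ⇒ B = (4/7, 3/7)
through B parallel to DU: direction (1, 0); meets DV at M = (0, 3/7)
M = D + t·(V−D) with t = 3/7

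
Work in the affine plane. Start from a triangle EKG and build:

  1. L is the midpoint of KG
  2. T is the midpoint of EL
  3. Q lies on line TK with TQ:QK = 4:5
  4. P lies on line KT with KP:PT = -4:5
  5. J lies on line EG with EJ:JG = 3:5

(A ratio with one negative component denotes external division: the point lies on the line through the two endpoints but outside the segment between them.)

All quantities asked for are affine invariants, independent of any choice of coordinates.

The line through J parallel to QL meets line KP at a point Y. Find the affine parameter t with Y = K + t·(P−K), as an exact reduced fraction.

Set E = (0, 0), K = (1, 0), G = (0, 1); any affine frame gives the same invariant.
1. L is the midpoint of KG ⇒ L = (1/2, 1/2)
2. T is the midpoint of EL ⇒ T = (1/4, 1/4)
3. Q lies on line TK with TQ:QK = 4:5 ⇒ Q = (7/12, 5/36)
4. P lies on line KT with KP:PT = -4:5 ⇒ P = (4, -1)
5. J lies on line EG with EJ:JG = 3:5 ⇒ J = (0, 3/8)
through J parallel to QL: direction (-1/12, 13/36); meets KP at Y = (1/96, 95/288)
Y = K + t·(P−K) with t = -95/288

t = -95/288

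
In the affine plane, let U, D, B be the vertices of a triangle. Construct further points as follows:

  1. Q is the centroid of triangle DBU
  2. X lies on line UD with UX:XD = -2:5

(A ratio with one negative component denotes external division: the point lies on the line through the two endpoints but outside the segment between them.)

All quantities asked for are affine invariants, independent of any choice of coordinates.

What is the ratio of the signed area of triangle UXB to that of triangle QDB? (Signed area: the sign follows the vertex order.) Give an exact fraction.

[UXB]:[QDB] = -2

Set U = (0, 0), D = (1, 0), B = (0, 1); any affine frame gives the same invariant.
1. Q is the centroid of triangle DBU ⇒ Q = (1/3, 1/3)
2. X lies on line UD with UX:XD = -2:5 ⇒ X = (-2/3, 0)
2·[UXB] = -2/3, 2·[QDB] = 1/3
[UXB]:[QDB] = -2/3:1/3 = -2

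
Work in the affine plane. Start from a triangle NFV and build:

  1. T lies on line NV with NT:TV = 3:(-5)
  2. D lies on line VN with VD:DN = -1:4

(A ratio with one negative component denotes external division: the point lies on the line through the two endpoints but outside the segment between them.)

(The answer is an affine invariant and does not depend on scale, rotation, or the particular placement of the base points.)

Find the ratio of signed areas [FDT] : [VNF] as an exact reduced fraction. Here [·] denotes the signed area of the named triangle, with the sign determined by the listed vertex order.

Choose coordinates N = (0, 0), F = (1, 0), V = (0, 1).
1. T lies on line NV with NT:TV = 3:(-5) ⇒ T = (0, -3/2)
2. D lies on line VN with VD:DN = -1:4 ⇒ D = (0, 4/3)
2·[FDT] = 17/6, 2·[VNF] = 1
[FDT]:[VNF] = 17/6:1 = 17/6

[FDT]:[VNF] = 17/6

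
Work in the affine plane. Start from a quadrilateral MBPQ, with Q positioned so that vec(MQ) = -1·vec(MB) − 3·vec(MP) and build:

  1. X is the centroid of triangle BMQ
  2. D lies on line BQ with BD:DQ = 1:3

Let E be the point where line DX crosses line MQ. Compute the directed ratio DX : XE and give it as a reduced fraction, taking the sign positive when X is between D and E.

Assign M = (0, 0), B = (1, 0), P = (0, 1), Q = (-1, -3) — the answer is frame-independent, so this choice is without loss of generality.
1. X is the centroid of triangle BMQ ⇒ X = (0, -1)
2. D lies on line BQ with BD:DQ = 1:3 ⇒ D = (1/2, -3/4)
line DX meets MQ at E = (-2/5, -6/5)
X = D + t·(E−D) with t = 5/9, so DX:XE = 5/9:4/9

DX:XE = 5/4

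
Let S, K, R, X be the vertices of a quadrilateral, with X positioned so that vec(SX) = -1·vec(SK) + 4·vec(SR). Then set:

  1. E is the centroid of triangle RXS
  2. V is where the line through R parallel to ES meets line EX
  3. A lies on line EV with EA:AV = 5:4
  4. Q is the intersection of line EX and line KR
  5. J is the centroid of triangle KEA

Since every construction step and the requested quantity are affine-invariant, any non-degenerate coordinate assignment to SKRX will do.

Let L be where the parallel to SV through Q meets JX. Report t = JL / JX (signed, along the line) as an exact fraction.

Work in coordinates with S = (0, 0), K = (1, 0), R = (0, 1), X = (-1, 4).
1. E is the centroid of triangle RXS ⇒ E = (-1/3, 5/3)
2. V is where the line through R parallel to ES meets line EX ⇒ V = (1/3, -2/3)
3. A lies on line EV with EA:AV = 5:4 ⇒ A = (1/27, 10/27)
4. Q is the intersection of line EX and line KR ⇒ Q = (-1/5, 6/5)
5. J is the centroid of triangle KEA ⇒ J = (19/81, 55/81)
through Q parallel to SV: direction (1/3, -2/3); meets JX at L = (17/23, -78/115)
L = J + t·(X−J) with t = -47/115

t = -47/115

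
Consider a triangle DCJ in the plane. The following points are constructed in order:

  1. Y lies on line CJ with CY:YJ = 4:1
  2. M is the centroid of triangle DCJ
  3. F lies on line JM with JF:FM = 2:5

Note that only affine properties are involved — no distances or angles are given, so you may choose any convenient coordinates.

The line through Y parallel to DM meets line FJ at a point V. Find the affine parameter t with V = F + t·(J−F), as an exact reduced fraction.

Set D = (0, 0), C = (1, 0), J = (0, 1); any affine frame gives the same invariant.
1. Y lies on line CJ with CY:YJ = 4:1 ⇒ Y = (1/5, 4/5)
2. M is the centroid of triangle DCJ ⇒ M = (1/3, 1/3)
3. F lies on line JM with JF:FM = 2:5 ⇒ F = (2/21, 17/21)
through Y parallel to DM: direction (1/3, 1/3); meets FJ at V = (2/15, 11/15)
V = F + t·(J−F) with t = -2/5

t = -2/5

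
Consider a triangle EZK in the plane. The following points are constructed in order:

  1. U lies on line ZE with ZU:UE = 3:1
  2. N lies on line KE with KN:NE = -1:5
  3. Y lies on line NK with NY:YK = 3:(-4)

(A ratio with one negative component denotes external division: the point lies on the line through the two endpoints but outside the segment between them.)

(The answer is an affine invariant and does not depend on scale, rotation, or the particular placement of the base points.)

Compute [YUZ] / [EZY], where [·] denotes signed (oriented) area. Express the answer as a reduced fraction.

Choose coordinates E = (0, 0), Z = (1, 0), K = (0, 1).
1. U lies on line ZE with ZU:UE = 3:1 ⇒ U = (1/4, 0)
2. N lies on line KE with KN:NE = -1:5 ⇒ N = (0, 5/4)
3. Y lies on line NK with NY:YK = 3:(-4) ⇒ Y = (0, 2)
2·[YUZ] = 3/2, 2·[EZY] = 2
[YUZ]:[EZY] = 3/2:2 = 3/4

[YUZ]:[EZY] = 3/4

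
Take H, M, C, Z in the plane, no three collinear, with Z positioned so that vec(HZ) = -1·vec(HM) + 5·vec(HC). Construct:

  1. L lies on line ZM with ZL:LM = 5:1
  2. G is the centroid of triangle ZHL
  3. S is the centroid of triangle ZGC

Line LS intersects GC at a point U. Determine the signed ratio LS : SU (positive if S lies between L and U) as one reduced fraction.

LS:SU = -14/3

Assign H = (0, 0), M = (1, 0), C = (0, 1), Z = (-1, 5) — the answer is frame-independent, so this choice is without loss of generality.
1. L lies on line ZM with ZL:LM = 5:1 ⇒ L = (2/3, 5/6)
2. G is the centroid of triangle ZHL ⇒ G = (-1/9, 35/18)
3. S is the centroid of triangle ZGC ⇒ S = (-10/27, 143/54)
line LS meets GC at U = (-4/27, 61/27)
S = L + t·(U−L) with t = 14/11, so LS:SU = 14/11:-3/11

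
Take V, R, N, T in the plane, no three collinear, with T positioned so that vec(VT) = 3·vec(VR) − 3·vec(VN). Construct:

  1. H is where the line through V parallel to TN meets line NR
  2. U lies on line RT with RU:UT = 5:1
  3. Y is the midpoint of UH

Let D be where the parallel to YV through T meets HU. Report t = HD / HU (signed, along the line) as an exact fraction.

t = 20/19

Set V = (0, 0), R = (1, 0), N = (0, 1), T = (3, -3); any affine frame gives the same invariant.
1. H is where the line through V parallel to TN meets line NR ⇒ H = (-3, 4)
2. U lies on line RT with RU:UT = 5:1 ⇒ U = (8/3, -5/2)
3. Y is the midpoint of UH ⇒ Y = (-1/6, 3/4)
through T parallel to YV: direction (1/6, -3/4); meets HU at D = (169/57, -54/19)
D = H + t·(U−H) with t = 20/19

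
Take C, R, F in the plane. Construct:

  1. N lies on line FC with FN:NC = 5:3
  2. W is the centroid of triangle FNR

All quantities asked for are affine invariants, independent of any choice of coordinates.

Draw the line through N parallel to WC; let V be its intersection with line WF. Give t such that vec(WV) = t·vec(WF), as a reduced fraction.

Choose coordinates C = (0, 0), R = (1, 0), F = (0, 1).
1. N lies on line FC with FN:NC = 5:3 ⇒ N = (0, 3/8)
2. W is the centroid of triangle FNR ⇒ W = (1/3, 11/24)
through N parallel to WC: direction (-1/3, -11/24); meets WF at V = (5/24, 127/192)
V = W + t·(F−W) with t = 3/8

t = 3/8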